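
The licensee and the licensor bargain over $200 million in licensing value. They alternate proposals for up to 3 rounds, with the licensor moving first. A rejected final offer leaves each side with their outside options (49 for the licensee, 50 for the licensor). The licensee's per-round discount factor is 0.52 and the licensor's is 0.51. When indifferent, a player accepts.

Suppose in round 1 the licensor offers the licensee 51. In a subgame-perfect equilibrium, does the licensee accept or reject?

Round 3 (the licensor proposes): the licensee gets 49 if talks fail, so the licensor offers 49 and keeps 151.
Round 2 (the licensee proposes): the licensor can get 151 next round, worth 0.51 × 151 = 77.01 now. The licensee offers 77.01 and keeps 200 − 77.01 = 122.99.
So by rejecting in round 1, the licensee gets 122.99 next round, worth 0.52 × 122.99 = 63.9548 now.
Offer 51 < 63.9548, so the licensee rejects.

Reject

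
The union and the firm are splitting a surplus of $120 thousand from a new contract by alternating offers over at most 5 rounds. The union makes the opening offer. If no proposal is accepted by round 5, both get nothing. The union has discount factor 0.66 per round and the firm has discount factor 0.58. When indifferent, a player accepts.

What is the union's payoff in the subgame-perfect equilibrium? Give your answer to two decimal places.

Round 5 (the union proposes): rejection yields 0 for the firm; the union offers 0 and keeps 120.
Round 4 (the firm proposes): the union can get 120 next round, worth 0.66 × 120 = 79.2 now. The firm offers 79.2 and keeps 120 − 79.2 = 40.8.
Round 3 (the union proposes): the firm can get 40.8 next round, worth 0.58 × 40.8 = 23.664 now; the union offers that and keeps 96.336.
Round 2 (the firm proposes): the union can get 96.336 next round, worth 0.66 × 96.336 = 63.58176 now. The firm offers 63.58176 and keeps 120 − 63.58176 = 56.41824.
Round 1 (the union proposes): the firm can get 56.41824 next round, worth 0.58 × 56.41824 = 32.7225792 now; the union offers that and keeps 87.2774208.

87.28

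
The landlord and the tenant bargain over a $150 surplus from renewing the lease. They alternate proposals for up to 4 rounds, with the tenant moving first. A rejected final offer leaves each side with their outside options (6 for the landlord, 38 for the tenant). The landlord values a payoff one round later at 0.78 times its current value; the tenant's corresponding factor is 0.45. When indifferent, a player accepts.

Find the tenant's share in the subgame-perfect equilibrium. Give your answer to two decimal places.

54.99

Work backward from the last round.
Round 4 (the landlord proposes): the tenant gets 38 if talks fail, so the landlord offers 38 and keeps 112.
Round 3 (the tenant proposes): the landlord can get 112 next round, worth 0.78 × 112 = 87.36 now, so the tenant offers 87.36, keeping 62.64.
Round 2 (the landlord proposes): the tenant can get 62.64 next round, worth 0.45 × 62.64 = 28.188 now, so the landlord offers 28.188, keeping 121.812.
Round 1 (the tenant proposes): the landlord can get 121.812 next round, worth 0.78 × 121.812 = 95.01336 now, so the tenant offers 95.01336, keeping 54.98664.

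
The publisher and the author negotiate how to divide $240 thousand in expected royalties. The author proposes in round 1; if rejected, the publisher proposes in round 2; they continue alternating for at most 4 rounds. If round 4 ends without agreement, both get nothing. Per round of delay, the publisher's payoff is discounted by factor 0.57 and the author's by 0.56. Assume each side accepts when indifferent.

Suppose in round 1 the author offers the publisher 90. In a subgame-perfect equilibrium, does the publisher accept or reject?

Round 4 (the publisher proposes): rejection yields 0 for the author; the publisher offers 0 and keeps 240.
Round 3 (the author proposes): the publisher can get 240 next round, worth 0.57 × 240 = 136.8 now. The author offers 136.8 and keeps 240 − 136.8 = 103.2.
Round 2 (the publisher proposes): the author can get 103.2 next round, worth 0.56 × 103.2 = 57.792 now, so the publisher offers 57.792, keeping 182.208.
So by rejecting in round 1, the publisher gets 182.208 next round, worth 0.57 × 182.208 = 103.85856 now.
Offer 90 < 103.85856, so the publisher rejects.

Reject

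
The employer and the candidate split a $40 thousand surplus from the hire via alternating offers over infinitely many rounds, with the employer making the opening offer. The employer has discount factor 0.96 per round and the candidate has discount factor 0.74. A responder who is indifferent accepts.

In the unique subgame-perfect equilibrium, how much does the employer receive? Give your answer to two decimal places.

35.91

When the employer proposes, the candidate accepts any offer worth at least 0.74 times what the candidate would get by proposing next round; and vice versa.
This gives x = 40 − 0.74y and y = 40 − 0.96x, where x and y are each side's share when it proposes.
Hence (1 − 0.74·0.96)x = 40(1 − 0.74), i.e. 0.2896·x = 10.4.
x ≈ 35.9116; the candidate's share is 40 − x ≈ 4.0884.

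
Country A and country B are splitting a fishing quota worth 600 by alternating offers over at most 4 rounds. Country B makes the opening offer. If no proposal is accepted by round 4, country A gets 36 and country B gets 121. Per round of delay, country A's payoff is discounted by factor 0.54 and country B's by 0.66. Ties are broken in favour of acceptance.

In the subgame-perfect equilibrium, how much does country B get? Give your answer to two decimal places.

Round 4 (country A proposes): country B gets 121 if talks fail, so country A offers 121 and keeps 479.
Round 3 (country B proposes): country A can get 479 next round, worth 0.54 × 479 = 258.66 now; country B offers that and keeps 341.34.
Round 2 (country A proposes): country B can get 341.34 next round, worth 0.66 × 341.34 = 225.2844 now. Country A offers 225.2844 and keeps 600 − 225.2844 = 374.7156.
Round 1 (country B proposes): country A can get 374.7156 next round, worth 0.54 × 374.7156 = 202.346424 now, so country B offers 202.346424, keeping 397.653576.

397.65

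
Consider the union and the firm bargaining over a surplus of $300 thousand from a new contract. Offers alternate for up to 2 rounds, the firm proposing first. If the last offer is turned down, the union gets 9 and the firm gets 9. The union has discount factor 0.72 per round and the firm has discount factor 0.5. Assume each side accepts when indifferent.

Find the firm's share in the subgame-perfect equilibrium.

90.48

Solve by backward induction from round 2.
Round 2 (the union proposes): the firm gets 9 if talks fail, so the union offers 9 and keeps 291.
Round 1 (the firm proposes): the union can get 291 next round, worth 0.72 × 291 = 209.52 now. The firm offers 209.52 and keeps 300 − 209.52 = 90.48.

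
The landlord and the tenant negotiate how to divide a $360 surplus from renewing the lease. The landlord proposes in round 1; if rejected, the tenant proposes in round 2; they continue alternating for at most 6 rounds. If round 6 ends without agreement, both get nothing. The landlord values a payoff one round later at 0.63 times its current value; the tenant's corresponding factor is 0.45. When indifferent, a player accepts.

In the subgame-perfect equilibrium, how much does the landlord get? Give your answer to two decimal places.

270.05

Round 6 (the tenant proposes): the landlord will accept anything ≥ 0, so the tenant offers 0 and keeps 360.
Round 5 (the landlord proposes): the tenant can get 360 next round, worth 0.45 × 360 = 162 now. The landlord offers 162 and keeps 360 − 162 = 198.
Round 4 (the tenant proposes): the landlord can get 198 next round, worth 0.63 × 198 = 124.74 now, so the tenant offers 124.74, keeping 235.26.
Round 3 (the landlord proposes): the tenant can get 235.26 next round, worth 0.45 × 235.26 = 105.867 now, so the landlord offers 105.867, keeping 254.133.
Round 2 (the tenant proposes): the landlord can get 254.133 next round, worth 0.63 × 254.133 = 160.10379 now, so the tenant offers 160.10379, keeping 199.89621.
Round 1 (the landlord proposes): the tenant can get 199.89621 next round, worth 0.45 × 199.89621 = 89.9532945 now. The landlord offers 89.9532945 and keeps 360 − 89.9532945 = 270.0467055.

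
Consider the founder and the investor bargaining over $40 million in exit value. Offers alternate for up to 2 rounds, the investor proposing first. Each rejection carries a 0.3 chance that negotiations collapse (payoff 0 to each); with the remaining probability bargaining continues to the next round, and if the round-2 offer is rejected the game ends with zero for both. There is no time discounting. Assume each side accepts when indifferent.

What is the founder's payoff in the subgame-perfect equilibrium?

Round 2 (the founder proposes): the investor will accept anything ≥ 0, so the founder offers 0 and keeps 40.
Round 1 (the investor proposes): rejecting gives the founder an expected 0.7 × 40 = 28. The investor offers 28 and keeps 40 − 28 = 12.

28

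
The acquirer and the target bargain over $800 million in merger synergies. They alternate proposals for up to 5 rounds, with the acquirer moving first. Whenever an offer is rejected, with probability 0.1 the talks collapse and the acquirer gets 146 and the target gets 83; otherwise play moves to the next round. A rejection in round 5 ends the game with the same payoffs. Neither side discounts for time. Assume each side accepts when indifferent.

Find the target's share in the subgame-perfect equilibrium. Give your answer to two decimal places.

Round 5 (the acquirer proposes): the target gets 83 if talks fail, so the acquirer offers 83 and keeps 717.
Round 4 (the target proposes): rejecting gives the acquirer an expected 0.9 × 717 + 0.1 × 146 = 659.9; the target offers that and keeps 140.1.
Round 3 (the acquirer proposes): rejecting gives the target an expected 0.9 × 140.1 + 0.1 × 83 = 134.39. The acquirer offers 134.39 and keeps 800 − 134.39 = 665.61.
Round 2 (the target proposes): rejecting gives the acquirer an expected 0.9 × 665.61 + 0.1 × 146 = 613.649, so the target offers 613.649, keeping 186.351.
Round 1 (the acquirer proposes): rejecting gives the target an expected 0.9 × 186.351 + 0.1 × 83 = 176.0159, so the acquirer offers 176.0159, keeping 623.9841.

176.02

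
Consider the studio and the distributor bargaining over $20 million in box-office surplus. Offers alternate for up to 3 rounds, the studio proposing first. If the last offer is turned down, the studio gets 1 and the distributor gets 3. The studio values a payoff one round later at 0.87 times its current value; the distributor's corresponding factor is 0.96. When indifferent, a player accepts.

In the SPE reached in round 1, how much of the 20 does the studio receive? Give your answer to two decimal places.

15.00

Round 3 (the studio proposes): the distributor gets 3 if talks fail, so the studio offers 3 and keeps 17.
Round 2 (the distributor proposes): the studio can get 17 next round, worth 0.87 × 17 = 14.79 now. The distributor offers 14.79 and keeps 20 − 14.79 = 5.21.
Round 1 (the studio proposes): the distributor can get 5.21 next round, worth 0.96 × 5.21 = 5.0016 now; the studio offers that and keeps 14.9984.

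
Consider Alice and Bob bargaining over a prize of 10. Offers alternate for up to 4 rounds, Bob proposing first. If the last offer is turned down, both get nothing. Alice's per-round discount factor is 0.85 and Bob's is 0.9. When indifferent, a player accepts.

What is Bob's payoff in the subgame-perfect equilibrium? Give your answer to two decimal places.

Round 4 (Alice proposes): Bob will accept anything ≥ 0, so Alice offers 0 and keeps 10.
Round 3 (Bob proposes): Alice can get 10 next round, worth 0.85 × 10 = 8.5 now. Bob offers 8.5 and keeps 10 − 8.5 = 1.5.
Round 2 (Alice proposes): Bob can get 1.5 next round, worth 0.9 × 1.5 = 1.35 now, so Alice offers 1.35, keeping 8.65.
Round 1 (Bob proposes): Alice can get 8.65 next round, worth 0.85 × 8.65 = 7.3525 now; Bob offers that and keeps 2.6475.

2.65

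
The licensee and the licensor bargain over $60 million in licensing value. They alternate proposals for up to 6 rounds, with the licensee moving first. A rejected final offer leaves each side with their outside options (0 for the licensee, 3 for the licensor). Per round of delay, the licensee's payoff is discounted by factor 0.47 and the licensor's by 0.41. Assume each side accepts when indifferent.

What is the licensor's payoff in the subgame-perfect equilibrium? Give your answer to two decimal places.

Work backward from the last round.
Round 6 (the licensor proposes): rejection yields 0 for the licensee; the licensor offers 0 and keeps 60.
Round 5 (the licensee proposes): the licensor can get 60 next round, worth 0.41 × 60 = 24.6 now, so the licensee offers 24.6, keeping 35.4.
Round 4 (the licensor proposes): the licensee can get 35.4 next round, worth 0.47 × 35.4 = 16.638 now, so the licensor offers 16.638, keeping 43.362.
Round 3 (the licensee proposes): the licensor can get 43.362 next round, worth 0.41 × 43.362 = 17.77842 now. The licensee offers 17.77842 and keeps 60 − 17.77842 = 42.22158.
Round 2 (the licensor proposes): the licensee can get 42.22158 next round, worth 0.47 × 42.22158 = 19.8441426 now; the licensor offers that and keeps 40.1558574.
Round 1 (the licensee proposes): the licensor can get 40.1558574 next round, worth 0.41 × 40.1558574 = 16.463901534 now. The licensee offers 16.463901534 and keeps 60 − 16.463901534 = 43.536098466.

16.46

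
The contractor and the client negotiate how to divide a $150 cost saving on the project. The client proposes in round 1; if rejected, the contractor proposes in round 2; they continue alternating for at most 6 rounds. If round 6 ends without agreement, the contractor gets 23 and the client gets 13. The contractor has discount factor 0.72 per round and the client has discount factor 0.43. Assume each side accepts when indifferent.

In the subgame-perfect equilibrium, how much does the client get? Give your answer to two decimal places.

59.93

Round 6 (the contractor proposes): the client gets 13 if talks fail, so the contractor offers 13 and keeps 137.
Round 5 (the client proposes): the contractor can get 137 next round, worth 0.72 × 137 = 98.64 now, so the client offers 98.64, keeping 51.36.
Round 4 (the contractor proposes): the client can get 51.36 next round, worth 0.43 × 51.36 = 22.0848 now, so the contractor offers 22.0848, keeping 127.9152.
Round 3 (the client proposes): the contractor can get 127.9152 next round, worth 0.72 × 127.9152 = 92.098944 now. The client offers 92.098944 and keeps 150 − 92.098944 = 57.901056.
Round 2 (the contractor proposes): the client can get 57.901056 next round, worth 0.43 × 57.901056 = 24.89745408 now. The contractor offers 24.89745408 and keeps 150 − 24.89745408 = 125.10254592.
Round 1 (the client proposes): the contractor can get 125.10254592 next round, worth 0.72 × 125.10254592 = 90.0738330624 now. The client offers 90.0738330624 and keeps 150 − 90.0738330624 = 59.9261669376.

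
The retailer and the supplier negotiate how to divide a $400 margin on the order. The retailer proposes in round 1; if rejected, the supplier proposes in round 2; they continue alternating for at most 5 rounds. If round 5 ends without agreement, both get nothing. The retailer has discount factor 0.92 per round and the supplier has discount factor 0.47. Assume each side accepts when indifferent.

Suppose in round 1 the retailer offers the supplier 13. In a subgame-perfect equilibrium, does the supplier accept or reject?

Work out the supplier's continuation value if the offer is rejected.
Round 5 (the retailer proposes): rejection yields 0 for the supplier; the retailer offers 0 and keeps 400.
Round 4 (the supplier proposes): the retailer can get 400 next round, worth 0.92 × 400 = 368 now. The supplier offers 368 and keeps 400 − 368 = 32.
Round 3 (the retailer proposes): the supplier can get 32 next round, worth 0.47 × 32 = 15.04 now. The retailer offers 15.04 and keeps 400 − 15.04 = 384.96.
Round 2 (the supplier proposes): the retailer can get 384.96 next round, worth 0.92 × 384.96 = 354.1632 now; the supplier offers that and keeps 45.8368.
So by rejecting in round 1, the supplier gets 45.8368 next round, worth 0.47 × 45.8368 = 21.543296 now.
Offer 13 < 21.543296, so the supplier rejects.

Reject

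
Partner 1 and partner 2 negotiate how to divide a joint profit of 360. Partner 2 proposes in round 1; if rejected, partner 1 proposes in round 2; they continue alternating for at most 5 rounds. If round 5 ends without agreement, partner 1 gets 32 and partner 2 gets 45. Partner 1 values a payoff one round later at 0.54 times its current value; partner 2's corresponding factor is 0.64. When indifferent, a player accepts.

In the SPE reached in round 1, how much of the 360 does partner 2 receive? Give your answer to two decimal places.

262.01

Round 5 (partner 2 proposes): partner 1 gets 32 if talks fail, so partner 2 offers 32 and keeps 328.
Round 4 (partner 1 proposes): partner 2 can get 328 next round, worth 0.64 × 328 = 209.92 now. Partner 1 offers 209.92 and keeps 360 − 209.92 = 150.08.
Round 3 (partner 2 proposes): partner 1 can get 150.08 next round, worth 0.54 × 150.08 = 81.0432 now, so partner 2 offers 81.0432, keeping 278.9568.
Round 2 (partner 1 proposes): partner 2 can get 278.9568 next round, worth 0.64 × 278.9568 = 178.532352 now; partner 1 offers that and keeps 181.467648.
Round 1 (partner 2 proposes): partner 1 can get 181.467648 next round, worth 0.54 × 181.467648 = 97.99252992 now; partner 2 offers that and keeps 262.00747008.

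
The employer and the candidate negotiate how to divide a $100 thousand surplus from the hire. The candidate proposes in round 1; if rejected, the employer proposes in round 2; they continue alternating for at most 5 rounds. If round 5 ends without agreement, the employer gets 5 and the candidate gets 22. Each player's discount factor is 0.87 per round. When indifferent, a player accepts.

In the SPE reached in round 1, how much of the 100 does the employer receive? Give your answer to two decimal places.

22.74

Round 5 (the candidate proposes): the employer gets 5 if talks fail, so the candidate offers 5 and keeps 95.
Round 4 (the employer proposes): the candidate can get 95 next round, worth 0.87 × 95 = 82.65 now. The employer offers 82.65 and keeps 100 − 82.65 = 17.35.
Round 3 (the candidate proposes): the employer can get 17.35 next round, worth 0.87 × 17.35 = 15.0945 now; the candidate offers that and keeps 84.9055.
Round 2 (the employer proposes): the candidate can get 84.9055 next round, worth 0.87 × 84.9055 = 73.867785 now; the employer offers that and keeps 26.132215.
Round 1 (the candidate proposes): the employer can get 26.132215 next round, worth 0.87 × 26.132215 = 22.73502705 now, so the candidate offers 22.73502705, keeping 77.26497295.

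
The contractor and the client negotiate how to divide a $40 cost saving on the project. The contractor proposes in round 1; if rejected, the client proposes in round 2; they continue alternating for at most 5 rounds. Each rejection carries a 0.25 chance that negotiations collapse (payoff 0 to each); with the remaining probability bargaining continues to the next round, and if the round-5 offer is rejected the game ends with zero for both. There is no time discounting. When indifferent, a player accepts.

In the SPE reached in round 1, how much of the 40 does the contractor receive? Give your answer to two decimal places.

Round 5 (the contractor proposes): the client will accept anything ≥ 0, so the contractor offers 0 and keeps 40.
Round 4 (the client proposes): rejecting gives the contractor an expected 0.75 × 40 = 30, so the client offers 30, keeping 10.
Round 3 (the contractor proposes): rejecting gives the client an expected 0.75 × 10 = 7.5, so the contractor offers 7.5, keeping 32.5.
Round 2 (the client proposes): rejecting gives the contractor an expected 0.75 × 32.5 = 24.375, so the client offers 24.375, keeping 15.625.
Round 1 (the contractor proposes): rejecting gives the client an expected 0.75 × 15.625 = 11.71875; the contractor offers that and keeps 28.28125.

28.28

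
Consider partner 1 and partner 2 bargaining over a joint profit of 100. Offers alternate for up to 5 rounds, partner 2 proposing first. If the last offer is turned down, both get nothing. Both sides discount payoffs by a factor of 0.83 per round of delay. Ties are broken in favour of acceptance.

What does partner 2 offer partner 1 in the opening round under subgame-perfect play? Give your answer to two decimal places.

Work backward from the last round.
Round 5 (partner 2 proposes): partner 1 will accept anything ≥ 0, so partner 2 offers 0 and keeps 100.
Round 4 (partner 1 proposes): partner 2 can get 100 next round, worth 0.83 × 100 = 83 now; partner 1 offers that and keeps 17.
Round 3 (partner 2 proposes): partner 1 can get 17 next round, worth 0.83 × 17 = 14.11 now. Partner 2 offers 14.11 and keeps 100 − 14.11 = 85.89.
Round 2 (partner 1 proposes): partner 2 can get 85.89 next round, worth 0.83 × 85.89 = 71.2887 now; partner 1 offers that and keeps 28.7113.
Round 1 (partner 2 proposes): partner 1 can get 28.7113 next round, worth 0.83 × 28.7113 = 23.830379 now, so partner 2 offers 23.830379, keeping 76.169621.

23.83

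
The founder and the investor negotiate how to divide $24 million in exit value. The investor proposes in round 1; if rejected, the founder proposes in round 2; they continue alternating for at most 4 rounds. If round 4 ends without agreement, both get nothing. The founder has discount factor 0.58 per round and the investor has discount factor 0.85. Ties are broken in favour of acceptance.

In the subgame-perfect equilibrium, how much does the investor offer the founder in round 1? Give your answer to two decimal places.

Work backward from the last round.
Round 4 (the founder proposes): rejection yields 0 for the investor; the founder offers 0 and keeps 24.
Round 3 (the investor proposes): the founder can get 24 next round, worth 0.58 × 24 = 13.92 now, so the investor offers 13.92, keeping 10.08.
Round 2 (the founder proposes): the investor can get 10.08 next round, worth 0.85 × 10.08 = 8.568 now, so the founder offers 8.568, keeping 15.432.
Round 1 (the investor proposes): the founder can get 15.432 next round, worth 0.58 × 15.432 = 8.95056 now; the investor offers that and keeps 15.04944.

8.95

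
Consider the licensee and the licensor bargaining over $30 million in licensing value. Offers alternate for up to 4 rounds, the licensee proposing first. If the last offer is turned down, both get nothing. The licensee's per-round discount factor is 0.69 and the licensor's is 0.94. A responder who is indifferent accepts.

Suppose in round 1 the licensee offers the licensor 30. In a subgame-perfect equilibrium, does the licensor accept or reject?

Round 4 (the licensor proposes): rejection yields 0 for the licensee; the licensor offers 0 and keeps 30.
Round 3 (the licensee proposes): the licensor can get 30 next round, worth 0.94 × 30 = 28.2 now. The licensee offers 28.2 and keeps 30 − 28.2 = 1.8.
Round 2 (the licensor proposes): the licensee can get 1.8 next round, worth 0.69 × 1.8 = 1.242 now. The licensor offers 1.242 and keeps 30 − 1.242 = 28.758.
So by rejecting in round 1, the licensor gets 28.758 next round, worth 0.94 × 28.758 = 27.03252 now.
Offer 30 ≥ 27.03252, so the licensor accepts.

Accept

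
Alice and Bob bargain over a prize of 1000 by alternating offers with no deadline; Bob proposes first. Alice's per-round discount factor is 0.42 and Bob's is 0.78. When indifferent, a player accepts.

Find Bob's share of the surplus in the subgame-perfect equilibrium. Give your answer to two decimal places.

862.58

In a stationary SPE each proposer offers the other exactly their discounted continuation value.
If Bob keeps x when proposing and Alice keeps y when proposing, then x = 1000 − 0.42y and y = 1000 − 0.78x.
Solving: x = 1000(1 − 0.42) / (1 − 0.78·0.42) = 580 / 0.6724 ≈ 862.5818.
Alice gets 1000 − 862.5818 ≈ 137.4182.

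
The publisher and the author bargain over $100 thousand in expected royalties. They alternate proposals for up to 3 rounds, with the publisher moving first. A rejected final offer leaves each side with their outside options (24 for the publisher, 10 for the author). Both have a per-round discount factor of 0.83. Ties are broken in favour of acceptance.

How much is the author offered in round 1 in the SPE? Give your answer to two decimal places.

By backward induction:
Round 3 (the publisher proposes): the author gets 10 if talks fail, so the publisher offers 10 and keeps 90.
Round 2 (the author proposes): the publisher can get 90 next round, worth 0.83 × 90 = 74.7 now, so the author offers 74.7, keeping 25.3.
Round 1 (the publisher proposes): the author can get 25.3 next round, worth 0.83 × 25.3 = 20.999 now; the publisher offers that and keeps 79.001.

21.00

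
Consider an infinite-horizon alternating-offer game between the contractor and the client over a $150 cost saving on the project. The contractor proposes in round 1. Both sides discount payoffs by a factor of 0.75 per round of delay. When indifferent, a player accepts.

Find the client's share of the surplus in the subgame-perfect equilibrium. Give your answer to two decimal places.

64.29

In a stationary SPE each proposer offers the other exactly their discounted continuation value.
If the contractor keeps x when proposing and the client keeps y when proposing, then x = 150 − 0.75y and y = 150 − 0.75x.
Solving: x = 150(1 − 0.75) / (1 − 0.75·0.75) = 37.5 / 0.4375 ≈ 85.7143.
The client gets 150 − 85.7143 ≈ 64.2857.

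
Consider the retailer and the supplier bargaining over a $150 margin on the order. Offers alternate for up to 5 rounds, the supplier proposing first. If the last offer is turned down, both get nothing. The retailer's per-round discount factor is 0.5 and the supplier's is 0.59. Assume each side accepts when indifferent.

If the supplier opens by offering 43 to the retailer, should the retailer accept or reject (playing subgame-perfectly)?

Work out the retailer's continuation value if the offer is rejected.
Round 5 (the supplier proposes): the retailer will accept anything ≥ 0, so the supplier offers 0 and keeps 150.
Round 4 (the retailer proposes): the supplier can get 150 next round, worth 0.59 × 150 = 88.5 now; the retailer offers that and keeps 61.5.
Round 3 (the supplier proposes): the retailer can get 61.5 next round, worth 0.5 × 61.5 = 30.75 now, so the supplier offers 30.75, keeping 119.25.
Round 2 (the retailer proposes): the supplier can get 119.25 next round, worth 0.59 × 119.25 = 70.3575 now; the retailer offers that and keeps 79.6425.
So by rejecting in round 1, the retailer gets 79.6425 next round, worth 0.5 × 79.6425 = 39.82125 now.
Offer 43 ≥ 39.82125, so the retailer accepts.

Accept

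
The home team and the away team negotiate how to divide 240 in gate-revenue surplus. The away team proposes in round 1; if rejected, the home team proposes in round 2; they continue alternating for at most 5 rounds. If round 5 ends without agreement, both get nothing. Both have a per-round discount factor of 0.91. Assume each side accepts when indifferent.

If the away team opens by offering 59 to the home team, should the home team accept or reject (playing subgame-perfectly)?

Work out the home team's continuation value if the offer is rejected.
Round 5 (the away team proposes): the home team will accept anything ≥ 0, so the away team offers 0 and keeps 240.
Round 4 (the home team proposes): the away team can get 240 next round, worth 0.91 × 240 = 218.4 now. The home team offers 218.4 and keeps 240 − 218.4 = 21.6.
Round 3 (the away team proposes): the home team can get 21.6 next round, worth 0.91 × 21.6 = 19.656 now. The away team offers 19.656 and keeps 240 − 19.656 = 220.344.
Round 2 (the home team proposes): the away team can get 220.344 next round, worth 0.91 × 220.344 = 200.51304 now. The home team offers 200.51304 and keeps 240 − 200.51304 = 39.48696.
So by rejecting in round 1, the home team gets 39.48696 next round, worth 0.91 × 39.48696 = 35.9331336 now.
Offer 59 ≥ 35.9331336, so the home team accepts.

Accept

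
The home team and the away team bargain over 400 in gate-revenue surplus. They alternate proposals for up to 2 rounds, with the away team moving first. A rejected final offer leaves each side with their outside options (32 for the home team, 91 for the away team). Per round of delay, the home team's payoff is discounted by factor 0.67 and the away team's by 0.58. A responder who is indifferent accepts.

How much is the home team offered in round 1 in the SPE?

207.03

Solve by backward induction from round 2.
Round 2 (the home team proposes): the away team gets 91 if talks fail, so the home team offers 91 and keeps 309.
Round 1 (the away team proposes): the home team can get 309 next round, worth 0.67 × 309 = 207.03 now; the away team offers that and keeps 192.97.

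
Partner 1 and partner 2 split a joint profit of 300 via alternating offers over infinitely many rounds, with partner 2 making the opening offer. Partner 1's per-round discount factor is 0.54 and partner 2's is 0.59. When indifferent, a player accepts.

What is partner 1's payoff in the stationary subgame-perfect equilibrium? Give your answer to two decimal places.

97.48

Let x be partner 2's share when partner 2 proposes and y be partner 1's share when partner 1 proposes.
Partner 1 accepts iff offered ≥ 0.54·y, so x = 300 − 0.54y. Symmetrically y = 300 − 0.59x.
Substituting: x = 300 − 0.54(300 − 0.59x), giving x(1 − 0.59·0.54) = 300(1 − 0.54).
So x = 300 × 0.46 / 0.6814 ≈ 202.5242, and partner 1 receives 300 − x ≈ 97.4758.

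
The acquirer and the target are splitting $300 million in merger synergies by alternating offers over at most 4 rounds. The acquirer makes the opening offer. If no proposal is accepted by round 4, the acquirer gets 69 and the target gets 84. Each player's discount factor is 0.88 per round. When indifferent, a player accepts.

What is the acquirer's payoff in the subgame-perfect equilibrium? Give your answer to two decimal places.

110.90

Round 4 (the target proposes): the acquirer gets 69 if talks fail, so the target offers 69 and keeps 231.
Round 3 (the acquirer proposes): the target can get 231 next round, worth 0.88 × 231 = 203.28 now; the acquirer offers that and keeps 96.72.
Round 2 (the target proposes): the acquirer can get 96.72 next round, worth 0.88 × 96.72 = 85.1136 now; the target offers that and keeps 214.8864.
Round 1 (the acquirer proposes): the target can get 214.8864 next round, worth 0.88 × 214.8864 = 189.100032 now, so the acquirer offers 189.100032, keeping 110.899968.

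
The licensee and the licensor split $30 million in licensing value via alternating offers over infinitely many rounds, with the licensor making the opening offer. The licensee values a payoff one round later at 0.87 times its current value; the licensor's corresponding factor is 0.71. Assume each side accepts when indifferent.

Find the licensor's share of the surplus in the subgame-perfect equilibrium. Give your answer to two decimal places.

In a stationary SPE each proposer offers the other exactly their discounted continuation value.
If the licensor keeps x when proposing and the licensee keeps y when proposing, then x = 30 − 0.87y and y = 30 − 0.71x.
Solving: x = 30(1 − 0.87) / (1 − 0.71·0.87) = 3.9 / 0.3823 ≈ 10.2014.
The licensee gets 30 − 10.2014 ≈ 19.7986.

10.20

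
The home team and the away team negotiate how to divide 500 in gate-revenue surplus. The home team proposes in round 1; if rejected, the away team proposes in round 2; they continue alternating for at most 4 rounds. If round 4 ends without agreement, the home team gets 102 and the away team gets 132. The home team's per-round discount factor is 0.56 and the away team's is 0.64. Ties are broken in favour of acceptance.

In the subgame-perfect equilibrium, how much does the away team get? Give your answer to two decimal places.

By backward induction:
Round 4 (the away team proposes): the home team gets 102 if talks fail, so the away team offers 102 and keeps 398.
Round 3 (the home team proposes): the away team can get 398 next round, worth 0.64 × 398 = 254.72 now. The home team offers 254.72 and keeps 500 − 254.72 = 245.28.
Round 2 (the away team proposes): the home team can get 245.28 next round, worth 0.56 × 245.28 = 137.3568 now, so the away team offers 137.3568, keeping 362.6432.
Round 1 (the home team proposes): the away team can get 362.6432 next round, worth 0.64 × 362.6432 = 232.091648 now; the home team offers that and keeps 267.908352.

232.09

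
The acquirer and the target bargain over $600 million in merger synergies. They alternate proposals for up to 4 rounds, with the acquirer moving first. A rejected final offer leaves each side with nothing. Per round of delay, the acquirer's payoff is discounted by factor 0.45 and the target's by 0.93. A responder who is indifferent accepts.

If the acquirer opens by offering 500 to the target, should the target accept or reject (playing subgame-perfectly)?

Round 4 (the target proposes): rejection yields 0 for the acquirer; the target offers 0 and keeps 600.
Round 3 (the acquirer proposes): the target can get 600 next round, worth 0.93 × 600 = 558 now. The acquirer offers 558 and keeps 600 − 558 = 42.
Round 2 (the target proposes): the acquirer can get 42 next round, worth 0.45 × 42 = 18.9 now, so the target offers 18.9, keeping 581.1.
So by rejecting in round 1, the target gets 581.1 next round, worth 0.93 × 581.1 = 540.423 now.
Offer 500 < 540.423, so the target rejects.

Reject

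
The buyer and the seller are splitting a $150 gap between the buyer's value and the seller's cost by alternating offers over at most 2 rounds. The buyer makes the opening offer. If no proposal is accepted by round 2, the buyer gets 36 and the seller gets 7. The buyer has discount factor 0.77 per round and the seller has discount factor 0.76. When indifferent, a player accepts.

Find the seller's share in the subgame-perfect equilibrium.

86.64

Round 2 (the seller proposes): the buyer gets 36 if talks fail, so the seller offers 36 and keeps 114.
Round 1 (the buyer proposes): the seller can get 114 next round, worth 0.76 × 114 = 86.64 now; the buyer offers that and keeps 63.36.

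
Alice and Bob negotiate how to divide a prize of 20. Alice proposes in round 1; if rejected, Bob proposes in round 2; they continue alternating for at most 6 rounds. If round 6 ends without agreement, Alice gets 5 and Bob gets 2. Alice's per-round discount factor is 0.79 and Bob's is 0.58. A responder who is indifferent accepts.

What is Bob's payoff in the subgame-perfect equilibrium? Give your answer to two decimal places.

5.38

By backward induction:
Round 6 (Bob proposes): Alice gets 5 if talks fail, so Bob offers 5 and keeps 15.
Round 5 (Alice proposes): Bob can get 15 next round, worth 0.58 × 15 = 8.7 now; Alice offers that and keeps 11.3.
Round 4 (Bob proposes): Alice can get 11.3 next round, worth 0.79 × 11.3 = 8.927 now. Bob offers 8.927 and keeps 20 − 8.927 = 11.073.
Round 3 (Alice proposes): Bob can get 11.073 next round, worth 0.58 × 11.073 = 6.42234 now, so Alice offers 6.42234, keeping 13.57766.
Round 2 (Bob proposes): Alice can get 13.57766 next round, worth 0.79 × 13.57766 = 10.7263514 now, so Bob offers 10.7263514, keeping 9.2736486.
Round 1 (Alice proposes): Bob can get 9.2736486 next round, worth 0.58 × 9.2736486 = 5.378716188 now; Alice offers that and keeps 14.621283812.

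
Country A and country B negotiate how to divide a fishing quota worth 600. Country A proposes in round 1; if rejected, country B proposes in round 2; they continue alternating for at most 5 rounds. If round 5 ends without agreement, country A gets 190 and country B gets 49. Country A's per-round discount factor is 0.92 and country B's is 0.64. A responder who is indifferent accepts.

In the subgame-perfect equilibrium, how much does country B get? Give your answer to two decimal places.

Round 5 (country A proposes): country B gets 49 if talks fail, so country A offers 49 and keeps 551.
Round 4 (country B proposes): country A can get 551 next round, worth 0.92 × 551 = 506.92 now, so country B offers 506.92, keeping 93.08.
Round 3 (country A proposes): country B can get 93.08 next round, worth 0.64 × 93.08 = 59.5712 now; country A offers that and keeps 540.4288.
Round 2 (country B proposes): country A can get 540.4288 next round, worth 0.92 × 540.4288 = 497.194496 now. Country B offers 497.194496 and keeps 600 − 497.194496 = 102.805504.
Round 1 (country A proposes): country B can get 102.805504 next round, worth 0.64 × 102.805504 = 65.79552256 now. Country A offers 65.79552256 and keeps 600 − 65.79552256 = 534.20447744.

65.80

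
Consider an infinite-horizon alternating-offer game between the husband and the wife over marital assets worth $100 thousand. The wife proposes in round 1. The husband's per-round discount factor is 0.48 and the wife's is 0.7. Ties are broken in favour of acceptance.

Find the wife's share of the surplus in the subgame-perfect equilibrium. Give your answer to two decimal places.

Let x be the wife's share when the wife proposes and y be the husband's share when the husband proposes.
The husband accepts iff offered ≥ 0.48·y, so x = 100 − 0.48y. Symmetrically y = 100 − 0.7x.
Substituting: x = 100 − 0.48(100 − 0.7x), giving x(1 − 0.7·0.48) = 100(1 − 0.48).
So x = 100 × 0.52 / 0.664 ≈ 78.3133, and the husband receives 100 − x ≈ 21.6867.

78.31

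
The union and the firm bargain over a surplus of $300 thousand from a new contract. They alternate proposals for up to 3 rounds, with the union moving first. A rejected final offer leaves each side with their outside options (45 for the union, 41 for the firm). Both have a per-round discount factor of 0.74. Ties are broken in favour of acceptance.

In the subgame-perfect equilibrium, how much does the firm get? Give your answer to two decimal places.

By backward induction:
Round 3 (the union proposes): the firm gets 41 if talks fail, so the union offers 41 and keeps 259.
Round 2 (the firm proposes): the union can get 259 next round, worth 0.74 × 259 = 191.66 now, so the firm offers 191.66, keeping 108.34.
Round 1 (the union proposes): the firm can get 108.34 next round, worth 0.74 × 108.34 = 80.1716 now. The union offers 80.1716 and keeps 300 − 80.1716 = 219.8284.

80.17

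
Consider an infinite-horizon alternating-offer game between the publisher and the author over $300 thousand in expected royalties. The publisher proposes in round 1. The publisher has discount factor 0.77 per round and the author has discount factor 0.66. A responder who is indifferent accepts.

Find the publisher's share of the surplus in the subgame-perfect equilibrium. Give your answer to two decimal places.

Let x be the publisher's share when the publisher proposes and y be the author's share when the author proposes.
The author accepts iff offered ≥ 0.66·y, so x = 300 − 0.66y. Symmetrically y = 300 − 0.77x.
Substituting: x = 300 − 0.66(300 − 0.77x), giving x(1 − 0.77·0.66) = 300(1 − 0.66).
So x = 300 × 0.34 / 0.4918 ≈ 207.4014, and the author receives 300 − x ≈ 92.5986.

207.40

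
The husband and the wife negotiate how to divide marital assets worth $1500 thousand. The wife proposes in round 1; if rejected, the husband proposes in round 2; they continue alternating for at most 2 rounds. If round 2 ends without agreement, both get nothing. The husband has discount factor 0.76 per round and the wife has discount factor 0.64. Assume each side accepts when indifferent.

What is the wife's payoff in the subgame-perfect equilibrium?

Solve by backward induction from round 2.
Round 2 (the husband proposes): rejection yields 0 for the wife; the husband offers 0 and keeps 1500.
Round 1 (the wife proposes): the husband can get 1500 next round, worth 0.76 × 1500 = 1140 now; the wife offers that and keeps 360.

360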